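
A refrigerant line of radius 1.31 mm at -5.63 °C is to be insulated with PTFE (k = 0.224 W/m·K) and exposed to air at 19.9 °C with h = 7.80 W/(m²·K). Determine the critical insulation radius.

For a cylinder, r_cr = k_ins/h = 0.224/7.80 = 0.0287 m = 2.87 cm

r_cr = 2.87 cm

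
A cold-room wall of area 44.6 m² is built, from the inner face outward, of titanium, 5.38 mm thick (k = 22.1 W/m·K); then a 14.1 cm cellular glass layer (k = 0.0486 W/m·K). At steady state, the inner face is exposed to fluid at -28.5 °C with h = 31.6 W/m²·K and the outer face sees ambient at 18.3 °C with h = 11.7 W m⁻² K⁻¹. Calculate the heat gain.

Q = 691 W

Treat each layer as a resistance in series:
  R_conv,in = 1/(hA) = 1/(31.6·44.6) = 7.095×10^-4 K/W
  R_titanium = L/(kA) = 0.00538/(22.1·44.6) = 5.458×10^-6 K/W
  R_cellular glass = L/(kA) = 0.141/(0.0486·44.6) = 0.06505 K/W
  R_conv,out = 1/(hA) = 1/(11.7·44.6) = 0.001916 K/W
ΣR = 7.095×10^-4 + 5.458×10^-6 + 0.06505 + 0.001916 = 0.06768 K/W
Q = ΔT/ΣR = (-28.5 °C − 18.3 °C)/0.06768 = -691 W
(Negative Q ⇒ heat flows inward; heat gain = 691 W.)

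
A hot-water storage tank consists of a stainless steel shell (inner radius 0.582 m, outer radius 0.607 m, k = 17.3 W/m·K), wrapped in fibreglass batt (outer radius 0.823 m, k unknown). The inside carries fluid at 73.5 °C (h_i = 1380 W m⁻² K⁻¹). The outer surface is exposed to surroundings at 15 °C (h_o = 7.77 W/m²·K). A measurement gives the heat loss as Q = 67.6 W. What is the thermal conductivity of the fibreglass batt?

k = 0.0405 W/m·K

ΣR = ΔT/Q = |73.5 − 15|/67.6 = 0.8654 K/W
Known resistances:
  R_conv,in = 1/(4πr²h) = 1/(4π·0.582²·1380) = 1.702×10^-4 K/W
  R_stainless steel = (1/0.582 − 1/0.607)/(4πk) = 0.07077/(4π·17.3) = 3.255×10^-4 K/W
  R_conv,out = 1/(4πr²h) = 1/(4π·0.823²·7.77) = 0.01512 K/W
R_fibreglass batt = ΣR − ΣR_known = 0.8654 − 0.01562 = 0.8498 K/W
(1/r₁−1/r₂)/(4πk) = 0.8498 ⇒ k = 0.4324/(4π·0.8498) = 0.0405 W/m·K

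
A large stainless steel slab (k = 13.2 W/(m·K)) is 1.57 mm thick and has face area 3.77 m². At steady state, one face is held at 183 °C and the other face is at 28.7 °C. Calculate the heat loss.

Q = 4.89×10^6 W

Q = kA·ΔT/L = 13.2 × 3.77 × |183 °C − 28.7 °C| / 0.00157 = 4.89×10^6 W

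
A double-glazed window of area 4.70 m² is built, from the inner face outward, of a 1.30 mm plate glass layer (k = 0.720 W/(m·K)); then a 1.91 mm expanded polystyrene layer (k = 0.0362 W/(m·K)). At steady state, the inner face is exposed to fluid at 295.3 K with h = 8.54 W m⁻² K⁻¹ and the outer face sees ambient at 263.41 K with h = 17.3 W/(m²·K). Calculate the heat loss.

Treat each layer as a resistance in series:
  R_conv,in = 1/(hA) = 1/(8.54·4.70) = 0.02491 K/W
  R_plate glass = L/(kA) = 0.00130/(0.720·4.70) = 3.842×10^-4 K/W
  R_expanded polystyrene = L/(kA) = 0.00191/(0.0362·4.70) = 0.01123 K/W
  R_conv,out = 1/(hA) = 1/(17.3·4.70) = 0.01230 K/W
ΣR = 0.02491 + 3.842×10^-4 + 0.01123 + 0.01230 = 0.04882 K/W
Q = ΔT/ΣR = (295.3 K − 263.41 K)/0.04882 = 653 W

Q = 653 W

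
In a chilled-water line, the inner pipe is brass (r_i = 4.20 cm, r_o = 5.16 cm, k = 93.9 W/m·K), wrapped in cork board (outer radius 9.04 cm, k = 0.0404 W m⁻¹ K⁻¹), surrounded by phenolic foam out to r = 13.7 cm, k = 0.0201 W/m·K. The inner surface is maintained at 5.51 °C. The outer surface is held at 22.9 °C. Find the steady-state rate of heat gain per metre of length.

Q' = 3.16 W/m

Resistance network (inner→outer):
  R'_brass = ln(0.0516/0.0420)/(2πk) = 0.2059/(2π·93.9) = 3.489×10^-4 m·K/W
  R'_cork board = ln(0.0904/0.0516)/(2πk) = 0.5607/(2π·0.0404) = 2.209 m·K/W
  R'_phenolic foam = ln(0.137/0.0904)/(2πk) = 0.4157/(2π·0.0201) = 3.292 m·K/W
ΣR = 3.489×10^-4 + 2.209 + 3.292 = 5.501 m·K/W
Q' = ΔT/ΣR = (5.51 °C − 22.9 °C)/5.501 = -3.16 W/m
(Negative Q' ⇒ heat flows inward; heat gain = 3.16 W/m.)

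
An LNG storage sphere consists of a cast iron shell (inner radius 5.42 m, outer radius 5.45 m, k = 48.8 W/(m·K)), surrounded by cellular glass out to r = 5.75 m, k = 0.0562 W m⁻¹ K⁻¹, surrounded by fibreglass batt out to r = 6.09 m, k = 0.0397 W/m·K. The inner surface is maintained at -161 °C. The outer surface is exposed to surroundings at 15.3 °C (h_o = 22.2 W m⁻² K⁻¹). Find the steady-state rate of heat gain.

Q = 5320 W

Resistance network (inner→outer):
  R_cast iron = (1/5.42 − 1/5.45)/(4πk) = 0.001016/(4π·48.8) = 1.656×10^-6 K/W
  R_cellular glass = (1/5.45 − 1/5.75)/(4πk) = 0.009573/(4π·0.0562) = 0.01356 K/W
  R_fibreglass batt = (1/5.75 − 1/6.09)/(4πk) = 0.009709/(4π·0.0397) = 0.01946 K/W
  R_conv,out = 1/(4πr²h) = 1/(4π·6.09²·22.2) = 9.665×10^-5 K/W
ΣR = 1.656×10^-6 + 0.01356 + 0.01946 + 9.665×10^-5 = 0.03312 K/W
Q = ΔT/ΣR = (-161 °C − 15.3 °C)/0.03312 = -5320 W
(Negative Q ⇒ heat flows inward; heat gain = 5320 W.)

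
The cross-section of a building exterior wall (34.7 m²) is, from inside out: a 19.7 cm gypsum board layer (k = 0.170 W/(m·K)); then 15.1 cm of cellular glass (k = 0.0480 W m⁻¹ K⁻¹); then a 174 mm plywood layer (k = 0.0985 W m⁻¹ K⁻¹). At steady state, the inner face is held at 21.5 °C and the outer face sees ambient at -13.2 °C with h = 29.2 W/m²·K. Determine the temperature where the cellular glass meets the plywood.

T = -2.97 °C

Series thermal resistances, inner to outer:
  R_gypsum board = L/(kA) = 0.197/(0.170·34.7) = 0.03340 K/W
  R_cellular glass = L/(kA) = 0.151/(0.0480·34.7) = 0.09066 K/W
  R_plywood = L/(kA) = 0.174/(0.0985·34.7) = 0.05091 K/W
  R_conv,out = 1/(hA) = 1/(29.2·34.7) = 9.869×10^-4 K/W
ΣR = 0.03340 + 0.09066 + 0.05091 + 9.869×10^-4 = 0.1760 K/W
Q = ΔT/ΣR = (21.5 °C − -13.2 °C)/0.1760 = 197.2 W
From the inner boundary to the cellular glass/plywood interface, ΣR_partial = 0.1241 K/W.
T_interface = T_in − Q·ΣR_partial = 21.5 °C − (197.2)(0.1241) = -2.97 °C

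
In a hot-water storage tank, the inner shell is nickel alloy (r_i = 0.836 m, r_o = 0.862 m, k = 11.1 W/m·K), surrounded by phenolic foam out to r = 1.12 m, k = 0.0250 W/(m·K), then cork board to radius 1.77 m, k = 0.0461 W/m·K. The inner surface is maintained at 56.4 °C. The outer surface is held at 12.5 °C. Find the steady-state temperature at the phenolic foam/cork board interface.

T = 30.0 °C

Resistance network (inner→outer):
  R_nickel alloy = (1/0.836 − 1/0.862)/(4πk) = 0.03608/(4π·11.1) = 2.587×10^-4 K/W
  R_phenolic foam = (1/0.862 − 1/1.12)/(4πk) = 0.2672/(4π·0.0250) = 0.8506 K/W
  R_cork board = (1/1.12 − 1/1.77)/(4πk) = 0.3279/(4π·0.0461) = 0.5660 K/W
ΣR = 2.587×10^-4 + 0.8506 + 0.5660 = 1.417 K/W
Q = ΔT/ΣR = (56.4 °C − 12.5 °C)/1.417 = 30.98 W
From the inner boundary to the phenolic foam/cork board interface, ΣR_partial = 0.8509 K/W.
T_interface = T_in − Q·ΣR_partial = 56.4 °C − (30.98)(0.8509) = 30.0 °C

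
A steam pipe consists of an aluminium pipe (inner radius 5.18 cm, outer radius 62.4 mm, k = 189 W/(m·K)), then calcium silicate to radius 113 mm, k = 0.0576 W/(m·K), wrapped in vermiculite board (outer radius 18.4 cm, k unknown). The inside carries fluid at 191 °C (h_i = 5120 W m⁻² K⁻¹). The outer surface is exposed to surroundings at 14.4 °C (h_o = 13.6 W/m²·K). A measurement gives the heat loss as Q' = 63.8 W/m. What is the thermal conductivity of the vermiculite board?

ΣR = ΔT/Q' = |191 − 14.4|/63.8 = 2.768 m·K/W
Known resistances:
  R'_conv,in = 1/(2πr h) = 1/(2π·0.0518·5120) = 6.001×10^-4 m·K/W
  R'_aluminium = ln(0.0624/0.0518)/(2πk) = 0.1862/(2π·189) = 1.568×10^-4 m·K/W
  R'_calcium silicate = ln(0.113/0.0624)/(2πk) = 0.5938/(2π·0.0576) = 1.641 m·K/W
  R'_conv,out = 1/(2πr h) = 1/(2π·0.184·13.6) = 0.06360 m·K/W
R_vermiculite board = ΣR − ΣR_known = 2.768 − 1.705 = 1.063 m·K/W
ln(r₂/r₁)/(2πk) = 1.063 ⇒ k = 0.4875/(2π·1.063) = 0.0730 W/m·K

k = 0.0730 W/m·K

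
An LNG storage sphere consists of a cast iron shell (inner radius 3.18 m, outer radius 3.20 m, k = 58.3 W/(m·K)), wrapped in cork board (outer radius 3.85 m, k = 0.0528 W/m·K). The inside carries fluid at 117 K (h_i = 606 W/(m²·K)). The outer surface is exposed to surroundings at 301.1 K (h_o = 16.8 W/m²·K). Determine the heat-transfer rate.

Series thermal resistances, inner to outer:
  R_conv,in = 1/(4πr²h) = 1/(4π·3.18²·606) = 1.299×10^-5 K/W
  R_cast iron = (1/3.18 − 1/3.20)/(4πk) = 0.001965/(4π·58.3) = 2.683×10^-6 K/W
  R_cork board = (1/3.20 − 1/3.85)/(4πk) = 0.05276/(4π·0.0528) = 0.07952 K/W
  R_conv,out = 1/(4πr²h) = 1/(4π·3.85²·16.8) = 3.196×10^-4 K/W
ΣR = 1.299×10^-5 + 2.683×10^-6 + 0.07952 + 3.196×10^-4 = 0.07986 K/W
Q = ΔT/ΣR = (117 K − 301.1 K)/0.07986 = -2310 W
(Negative Q ⇒ heat flows inward; heat gain = 2310 W.)

Q = 2.31 kW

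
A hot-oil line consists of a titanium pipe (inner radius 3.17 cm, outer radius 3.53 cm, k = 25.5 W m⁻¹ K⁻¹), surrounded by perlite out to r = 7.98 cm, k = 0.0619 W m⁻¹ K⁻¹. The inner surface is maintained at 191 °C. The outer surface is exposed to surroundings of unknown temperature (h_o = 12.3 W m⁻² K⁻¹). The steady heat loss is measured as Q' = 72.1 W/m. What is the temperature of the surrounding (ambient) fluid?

T_out = 28.1 °C

Series resistances:
  R'_titanium = ln(0.0353/0.0317)/(2πk) = 0.1076/(2π·25.5) = 6.714×10^-4 m·K/W
  R'_perlite = ln(0.0798/0.0353)/(2πk) = 0.8156/(2π·0.0619) = 2.097 m·K/W
  R'_conv,out = 1/(2πr h) = 1/(2π·0.0798·12.3) = 0.1621 m·K/W
ΣR = 2.260 m·K/W
ΔT = Q'·ΣR = 72.1 × 2.260 = 162.9 K
Heat flows outward, so T_out = T_in − ΔT = 191 − 162.9 = 28.1 °C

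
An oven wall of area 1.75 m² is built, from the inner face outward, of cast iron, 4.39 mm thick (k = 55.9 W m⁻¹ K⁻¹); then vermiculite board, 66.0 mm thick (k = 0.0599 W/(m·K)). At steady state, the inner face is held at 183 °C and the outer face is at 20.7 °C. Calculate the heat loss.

Q = 258 W

Resistance network (inner→outer):
  R_cast iron = L/(kA) = 0.00439/(55.9·1.75) = 4.488×10^-5 K/W
  R_vermiculite board = L/(kA) = 0.0660/(0.0599·1.75) = 0.6296 K/W
ΣR = 4.488×10^-5 + 0.6296 = 0.6296 K/W
Q = ΔT/ΣR = (183 °C − 20.7 °C)/0.6296 = 258 W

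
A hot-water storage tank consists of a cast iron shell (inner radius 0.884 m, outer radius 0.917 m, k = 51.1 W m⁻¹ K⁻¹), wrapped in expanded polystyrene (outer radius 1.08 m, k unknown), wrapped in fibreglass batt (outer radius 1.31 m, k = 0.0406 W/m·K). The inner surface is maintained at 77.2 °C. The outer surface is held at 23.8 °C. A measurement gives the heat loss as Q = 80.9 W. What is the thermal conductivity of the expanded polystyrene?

ΣR = ΔT/Q = |77.2 − 23.8|/80.9 = 0.6601 K/W
Known resistances:
  R_cast iron = (1/0.884 − 1/0.917)/(4πk) = 0.04071/(4π·51.1) = 6.340×10^-5 K/W
  R_fibreglass batt = (1/1.08 − 1/1.31)/(4πk) = 0.1626/(4π·0.0406) = 0.3186 K/W
R_expanded polystyrene = ΣR − ΣR_known = 0.6601 − 0.3187 = 0.3414 K/W
(1/r₁−1/r₂)/(4πk) = 0.3414 ⇒ k = 0.1646/(4π·0.3414) = 0.0384 W/m·K

k = 0.0384 W/m·K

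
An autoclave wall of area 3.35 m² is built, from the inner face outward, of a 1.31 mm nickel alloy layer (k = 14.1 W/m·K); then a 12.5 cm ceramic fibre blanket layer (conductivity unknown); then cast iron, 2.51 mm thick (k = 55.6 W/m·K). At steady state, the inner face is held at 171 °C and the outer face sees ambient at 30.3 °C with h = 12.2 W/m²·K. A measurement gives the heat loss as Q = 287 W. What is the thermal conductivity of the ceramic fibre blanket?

k = 0.0801 W/m·K

ΣR = ΔT/Q = |171 − 30.3|/287 = 0.4902 K/W
Known resistances:
  R_nickel alloy = L/(kA) = 0.00131/(14.1·3.35) = 2.773×10^-5 K/W
  R_cast iron = L/(kA) = 0.00251/(55.6·3.35) = 1.348×10^-5 K/W
  R_conv,out = 1/(hA) = 1/(12.2·3.35) = 0.02447 K/W
R_ceramic fibre blanket = ΣR − ΣR_known = 0.4902 − 0.02451 = 0.4657 K/W
L/(kA) = 0.4657 ⇒ k = 0.125/(0.4657·3.35) = 0.0801 W/m·K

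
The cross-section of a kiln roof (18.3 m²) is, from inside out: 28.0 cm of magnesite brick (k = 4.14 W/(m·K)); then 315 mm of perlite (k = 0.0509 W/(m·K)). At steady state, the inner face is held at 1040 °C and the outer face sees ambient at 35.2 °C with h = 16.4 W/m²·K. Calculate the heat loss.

Treat each layer as a resistance in series:
  R_magnesite brick = L/(kA) = 0.280/(4.14·18.3) = 0.003696 K/W
  R_perlite = L/(kA) = 0.315/(0.0509·18.3) = 0.3382 K/W
  R_conv,out = 1/(hA) = 1/(16.4·18.3) = 0.003332 K/W
ΣR = 0.003696 + 0.3382 + 0.003332 = 0.3452 K/W
Q = ΔT/ΣR = (1040 °C − 35.2 °C)/0.3452 = 2910 W

Q = 2910 W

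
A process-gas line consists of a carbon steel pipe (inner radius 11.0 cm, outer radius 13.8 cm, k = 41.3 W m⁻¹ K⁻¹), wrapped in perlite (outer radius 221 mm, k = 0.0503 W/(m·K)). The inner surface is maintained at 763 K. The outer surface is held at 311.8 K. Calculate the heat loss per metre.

Q' = 303 W/m

Treat each layer as a resistance in series:
  R'_carbon steel = ln(0.138/0.110)/(2πk) = 0.2268/(2π·41.3) = 8.739×10^-4 m·K/W
  R'_perlite = ln(0.221/0.138)/(2πk) = 0.4709/(2π·0.0503) = 1.490 m·K/W
ΣR = 8.739×10^-4 + 1.490 = 1.491 m·K/W
Q' = ΔT/ΣR = (763 K − 311.8 K)/1.491 = 303 W/m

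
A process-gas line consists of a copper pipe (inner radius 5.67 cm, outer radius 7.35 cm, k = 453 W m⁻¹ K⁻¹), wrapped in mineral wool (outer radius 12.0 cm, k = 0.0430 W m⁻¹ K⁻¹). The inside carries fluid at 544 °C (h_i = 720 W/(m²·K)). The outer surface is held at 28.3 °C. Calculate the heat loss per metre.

Q' = 284 W/m

Resistance network (inner→outer):
  R'_conv,in = 1/(2πr h) = 1/(2π·0.0567·720) = 0.003899 m·K/W
  R'_copper = ln(0.0735/0.0567)/(2πk) = 0.2595/(2π·453) = 9.118×10^-5 m·K/W
  R'_mineral wool = ln(0.120/0.0735)/(2πk) = 0.4902/(2π·0.0430) = 1.814 m·K/W
ΣR = 0.003899 + 9.118×10^-5 + 1.814 = 1.818 m·K/W
Q' = ΔT/ΣR = (544 °C − 28.3 °C)/1.818 = 284 W/m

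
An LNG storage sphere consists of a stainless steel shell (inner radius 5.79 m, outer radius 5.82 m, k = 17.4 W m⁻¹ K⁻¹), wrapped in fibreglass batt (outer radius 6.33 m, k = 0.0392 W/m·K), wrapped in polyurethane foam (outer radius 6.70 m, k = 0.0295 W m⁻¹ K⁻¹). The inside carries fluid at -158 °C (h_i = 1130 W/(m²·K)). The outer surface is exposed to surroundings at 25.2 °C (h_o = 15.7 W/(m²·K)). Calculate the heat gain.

Q = 3.54 kW

Series thermal resistances, inner to outer:
  R_conv,in = 1/(4πr²h) = 1/(4π·5.79²·1130) = 2.101×10^-6 K/W
  R_stainless steel = (1/5.79 − 1/5.82)/(4πk) = 8.903×10^-4/(4π·17.4) = 4.072×10^-6 K/W
  R_fibreglass batt = (1/5.82 − 1/6.33)/(4πk) = 0.01384/(4π·0.0392) = 0.02810 K/W
  R_polyurethane foam = (1/6.33 − 1/6.70)/(4πk) = 0.008724/(4π·0.0295) = 0.02353 K/W
  R_conv,out = 1/(4πr²h) = 1/(4π·6.70²·15.7) = 1.129×10^-4 K/W
ΣR = 2.101×10^-6 + 4.072×10^-6 + 0.02810 + 0.02353 + 1.129×10^-4 = 0.05175 K/W
Q = ΔT/ΣR = (-158 °C − 25.2 °C)/0.05175 = -3540 W
(Negative Q ⇒ heat flows inward; heat gain = 3540 W.)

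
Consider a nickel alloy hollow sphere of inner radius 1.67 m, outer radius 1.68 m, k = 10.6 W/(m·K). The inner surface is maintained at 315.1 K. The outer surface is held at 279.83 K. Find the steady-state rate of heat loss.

Q = 4πk·ΔT/(1/r₁ − 1/r₂) = 4π × 10.6 × 35.27 / (1/1.67 − 1/1.68) = 1.32×10^6 W

Q = 1320 kW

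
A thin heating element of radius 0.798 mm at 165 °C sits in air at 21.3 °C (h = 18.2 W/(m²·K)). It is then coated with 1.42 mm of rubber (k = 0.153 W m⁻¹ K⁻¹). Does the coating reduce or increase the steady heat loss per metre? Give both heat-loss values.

Critical radius for a cylinder: r_cr = k/h = 0.00841 m = 0.841 cm.
Outer radius after coating: r₂ = 7.98×10^-4 + 0.00142 = 0.002218 m.
Since r₁ < r_cr and r₂ ≤ r_cr, the coating moves toward the maximum at r_cr — heat loss rises.
Bare: R = 1/(2πr₁h) = 10.96 m·K/W; Q = 143.7/10.96 = 13.1 W/m.
Coated: R = R_cond + R_conv = 5.006 m·K/W; Q = 143.7/5.006 = 28.7 W/m.

increases: 13.1 → 28.7 W/m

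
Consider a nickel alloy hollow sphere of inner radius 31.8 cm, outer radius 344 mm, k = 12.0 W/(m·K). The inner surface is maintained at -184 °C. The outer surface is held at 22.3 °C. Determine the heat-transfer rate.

Q = 131 kW

Q = 4πk·ΔT/(1/r₁ − 1/r₂) = 4π × 12.0 × 206.3 / (1/0.318 − 1/0.344) = 1.31×10^5 W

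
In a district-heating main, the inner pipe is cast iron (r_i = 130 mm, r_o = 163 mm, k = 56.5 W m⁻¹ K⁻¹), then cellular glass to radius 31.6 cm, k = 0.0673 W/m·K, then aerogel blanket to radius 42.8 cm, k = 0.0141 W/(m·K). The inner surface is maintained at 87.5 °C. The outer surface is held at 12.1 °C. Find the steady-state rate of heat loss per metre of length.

Treat each layer as a resistance in series:
  R'_cast iron = ln(0.163/0.130)/(2πk) = 0.2262/(2π·56.5) = 6.372×10^-4 m·K/W
  R'_cellular glass = ln(0.316/0.163)/(2πk) = 0.6620/(2π·0.0673) = 1.566 m·K/W
  R'_aerogel blanket = ln(0.428/0.316)/(2πk) = 0.3034/(2π·0.0141) = 3.424 m·K/W
ΣR = 6.372×10^-4 + 1.566 + 3.424 = 4.991 m·K/W
Q' = ΔT/ΣR = (87.5 °C − 12.1 °C)/4.991 = 15.1 W/m

Q' = 15.1 W/m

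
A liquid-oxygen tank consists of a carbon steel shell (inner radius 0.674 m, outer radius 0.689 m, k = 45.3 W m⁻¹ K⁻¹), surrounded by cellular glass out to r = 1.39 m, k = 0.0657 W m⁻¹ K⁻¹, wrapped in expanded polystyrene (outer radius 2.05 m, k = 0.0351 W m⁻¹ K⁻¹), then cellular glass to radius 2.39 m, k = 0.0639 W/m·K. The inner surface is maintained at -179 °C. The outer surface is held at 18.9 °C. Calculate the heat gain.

Treat each layer as a resistance in series:
  R_carbon steel = (1/0.674 − 1/0.689)/(4πk) = 0.03230/(4π·45.3) = 5.674×10^-5 K/W
  R_cellular glass = (1/0.689 − 1/1.39)/(4πk) = 0.7320/(4π·0.0657) = 0.8866 K/W
  R_expanded polystyrene = (1/1.39 − 1/2.05)/(4πk) = 0.2316/(4π·0.0351) = 0.5251 K/W
  R_cellular glass = (1/2.05 − 1/2.39)/(4πk) = 0.06939/(4π·0.0639) = 0.08642 K/W
ΣR = 5.674×10^-5 + 0.8866 + 0.5251 + 0.08642 = 1.498 K/W
Q = ΔT/ΣR = (-179 °C − 18.9 °C)/1.498 = -132 W
(Negative Q ⇒ heat flows inward; heat gain = 132 W.)

Q = 132 W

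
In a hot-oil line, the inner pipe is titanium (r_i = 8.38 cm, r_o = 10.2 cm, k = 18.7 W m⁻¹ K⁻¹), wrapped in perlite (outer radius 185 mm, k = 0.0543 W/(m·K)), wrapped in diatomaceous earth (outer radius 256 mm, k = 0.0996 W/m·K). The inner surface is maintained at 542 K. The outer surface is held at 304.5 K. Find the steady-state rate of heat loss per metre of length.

Resistance network (inner→outer):
  R'_titanium = ln(0.102/0.0838)/(2πk) = 0.1965/(2π·18.7) = 0.001673 m·K/W
  R'_perlite = ln(0.185/0.102)/(2πk) = 0.5954/(2π·0.0543) = 1.745 m·K/W
  R'_diatomaceous earth = ln(0.256/0.185)/(2πk) = 0.3248/(2π·0.0996) = 0.5190 m·K/W
ΣR = 0.001673 + 1.745 + 0.5190 = 2.266 m·K/W
Q' = ΔT/ΣR = (542 K − 304.5 K)/2.266 = 105 W/m

Q' = 105 W/m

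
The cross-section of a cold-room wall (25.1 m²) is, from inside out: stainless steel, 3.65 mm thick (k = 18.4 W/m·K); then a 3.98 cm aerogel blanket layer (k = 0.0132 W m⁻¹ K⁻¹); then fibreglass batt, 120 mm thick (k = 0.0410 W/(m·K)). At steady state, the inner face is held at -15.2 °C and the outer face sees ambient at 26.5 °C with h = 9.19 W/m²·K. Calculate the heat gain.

Treat each layer as a resistance in series:
  R_stainless steel = L/(kA) = 0.00365/(18.4·25.1) = 7.903×10^-6 K/W
  R_aerogel blanket = L/(kA) = 0.0398/(0.0132·25.1) = 0.1201 K/W
  R_fibreglass batt = L/(kA) = 0.120/(0.0410·25.1) = 0.1166 K/W
  R_conv,out = 1/(hA) = 1/(9.19·25.1) = 0.004335 K/W
ΣR = 7.903×10^-6 + 0.1201 + 0.1166 + 0.004335 = 0.2410 K/W
Q = ΔT/ΣR = (-15.2 °C − 26.5 °C)/0.2410 = -173 W
(Negative Q ⇒ heat flows inward; heat gain = 173 W.)

Q = 173 W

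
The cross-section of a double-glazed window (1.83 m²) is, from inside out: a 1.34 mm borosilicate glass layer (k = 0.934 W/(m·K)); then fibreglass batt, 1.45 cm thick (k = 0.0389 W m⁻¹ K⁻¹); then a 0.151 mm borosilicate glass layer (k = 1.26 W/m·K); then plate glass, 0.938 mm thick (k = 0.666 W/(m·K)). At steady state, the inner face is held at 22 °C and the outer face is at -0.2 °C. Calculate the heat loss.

Treat each layer as a resistance in series:
  R_borosilicate glass = L/(kA) = 0.00134/(0.934·1.83) = 7.840×10^-4 K/W
  R_fibreglass batt = L/(kA) = 0.0145/(0.0389·1.83) = 0.2037 K/W
  R_borosilicate glass = L/(kA) = 1.51×10^-4/(1.26·1.83) = 6.549×10^-5 K/W
  R_plate glass = L/(kA) = 9.38×10^-4/(0.666·1.83) = 7.696×10^-4 K/W
ΣR = 7.840×10^-4 + 0.2037 + 6.549×10^-5 + 7.696×10^-4 = 0.2053 K/W
Q = ΔT/ΣR = (22 °C − -0.2 °C)/0.2053 = 108 W

Q = 108 W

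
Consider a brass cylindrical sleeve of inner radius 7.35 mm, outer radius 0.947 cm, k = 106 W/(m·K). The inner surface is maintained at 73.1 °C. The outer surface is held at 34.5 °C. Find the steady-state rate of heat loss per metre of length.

Q' = 101 kW/m

Q' = 2πk·ΔT/ln(r₂/r₁) = 2π × 106 × 38.6 / ln(0.00947/0.00735) = 1.01×10^5 W/m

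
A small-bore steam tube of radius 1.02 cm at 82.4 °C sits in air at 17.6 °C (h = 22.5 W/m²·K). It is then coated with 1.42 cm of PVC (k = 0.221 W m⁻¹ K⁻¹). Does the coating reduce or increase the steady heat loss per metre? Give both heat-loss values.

Critical radius for a cylinder: r_cr = k/h = 0.00982 m = 0.982 cm.
Outer radius after coating: r₂ = 0.0102 + 0.0142 = 0.0244 m.
Since r₁ ≥ r_cr, any added insulation reduces the heat loss.
Bare: R = 1/(2πr₁h) = 0.6935 m·K/W; Q = 64.8/0.6935 = 93.4 W/m.
Coated: R = R_cond + R_conv = 0.9180 m·K/W; Q = 64.8/0.9180 = 70.6 W/m.

reduces: 93.4 → 70.6 W/m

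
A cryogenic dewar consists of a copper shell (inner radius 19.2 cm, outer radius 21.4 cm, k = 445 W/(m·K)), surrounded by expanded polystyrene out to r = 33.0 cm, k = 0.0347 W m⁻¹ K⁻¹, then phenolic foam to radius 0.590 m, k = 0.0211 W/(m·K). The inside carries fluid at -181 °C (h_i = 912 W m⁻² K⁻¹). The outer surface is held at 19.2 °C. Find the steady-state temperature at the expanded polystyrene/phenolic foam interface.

Resistance network (inner→outer):
  R_conv,in = 1/(4πr²h) = 1/(4π·0.192²·912) = 0.002367 K/W
  R_copper = (1/0.192 − 1/0.214)/(4πk) = 0.5354/(4π·445) = 9.575×10^-5 K/W
  R_expanded polystyrene = (1/0.214 − 1/0.330)/(4πk) = 1.643/(4π·0.0347) = 3.767 K/W
  R_phenolic foam = (1/0.330 − 1/0.590)/(4πk) = 1.335/(4π·0.0211) = 5.036 K/W
ΣR = 0.002367 + 9.575×10^-5 + 3.767 + 5.036 = 8.805 K/W
Q = ΔT/ΣR = (-181 °C − 19.2 °C)/8.805 = -22.74 W
From the inner boundary to the expanded polystyrene/phenolic foam interface, ΣR_partial = 3.769 K/W.
T_interface = T_in − Q·ΣR_partial = -181 °C − (-22.74)(3.769) = -95.3 °C

T = -95.3 °C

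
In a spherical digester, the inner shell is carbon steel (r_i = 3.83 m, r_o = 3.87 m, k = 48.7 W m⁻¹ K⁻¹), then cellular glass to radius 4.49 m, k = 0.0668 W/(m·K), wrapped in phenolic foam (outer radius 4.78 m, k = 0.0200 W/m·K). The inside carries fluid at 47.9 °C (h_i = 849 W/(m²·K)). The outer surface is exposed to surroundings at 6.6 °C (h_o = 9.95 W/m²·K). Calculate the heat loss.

Q = 427 W

Treat each layer as a resistance in series:
  R_conv,in = 1/(4πr²h) = 1/(4π·3.83²·849) = 6.390×10^-6 K/W
  R_carbon steel = (1/3.83 − 1/3.87)/(4πk) = 0.002699/(4π·48.7) = 4.410×10^-6 K/W
  R_cellular glass = (1/3.87 − 1/4.49)/(4πk) = 0.03568/(4π·0.0668) = 0.04251 K/W
  R_phenolic foam = (1/4.49 − 1/4.78)/(4πk) = 0.01351/(4π·0.0200) = 0.05376 K/W
  R_conv,out = 1/(4πr²h) = 1/(4π·4.78²·9.95) = 3.500×10^-4 K/W
ΣR = 6.390×10^-6 + 4.410×10^-6 + 0.04251 + 0.05376 + 3.500×10^-4 = 0.09663 K/W
Q = ΔT/ΣR = (47.9 °C − 6.6 °C)/0.09663 = 427 W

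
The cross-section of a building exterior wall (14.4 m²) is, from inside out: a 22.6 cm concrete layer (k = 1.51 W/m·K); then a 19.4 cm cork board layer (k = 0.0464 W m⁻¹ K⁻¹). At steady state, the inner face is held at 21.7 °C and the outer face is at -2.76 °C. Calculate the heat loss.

Resistance network (inner→outer):
  R_concrete = L/(kA) = 0.226/(1.51·14.4) = 0.01039 K/W
  R_cork board = L/(kA) = 0.194/(0.0464·14.4) = 0.2903 K/W
ΣR = 0.01039 + 0.2903 = 0.3007 K/W
Q = ΔT/ΣR = (21.7 °C − -2.76 °C)/0.3007 = 81.3 W

Q = 81.3 W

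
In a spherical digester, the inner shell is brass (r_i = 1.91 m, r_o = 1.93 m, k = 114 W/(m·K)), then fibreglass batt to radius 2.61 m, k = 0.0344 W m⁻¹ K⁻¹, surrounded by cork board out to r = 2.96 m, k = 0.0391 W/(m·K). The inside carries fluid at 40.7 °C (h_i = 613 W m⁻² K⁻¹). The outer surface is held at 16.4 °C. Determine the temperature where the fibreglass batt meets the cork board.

T = 21.9 °C

Series thermal resistances, inner to outer:
  R_conv,in = 1/(4πr²h) = 1/(4π·1.91²·613) = 3.558×10^-5 K/W
  R_brass = (1/1.91 − 1/1.93)/(4πk) = 0.005425/(4π·114) = 3.787×10^-6 K/W
  R_fibreglass batt = (1/1.93 − 1/2.61)/(4πk) = 0.1350/(4π·0.0344) = 0.3123 K/W
  R_cork board = (1/2.61 − 1/2.96)/(4πk) = 0.04530/(4π·0.0391) = 0.09220 K/W
ΣR = 3.558×10^-5 + 3.787×10^-6 + 0.3123 + 0.09220 = 0.4045 K/W
Q = ΔT/ΣR = (40.7 °C − 16.4 °C)/0.4045 = 60.07 W
From the inner boundary to the fibreglass batt/cork board interface, ΣR_partial = 0.3123 K/W.
T_interface = T_in − Q·ΣR_partial = 40.7 °C − (60.07)(0.3123) = 21.9 °C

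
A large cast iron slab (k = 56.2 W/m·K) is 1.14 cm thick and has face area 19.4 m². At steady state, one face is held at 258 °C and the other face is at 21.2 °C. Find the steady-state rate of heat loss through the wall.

Q = 22600 kW

Q = kA·ΔT/L = 56.2 × 19.4 × |258 °C − 21.2 °C| / 0.0114 = 2.26×10^7 W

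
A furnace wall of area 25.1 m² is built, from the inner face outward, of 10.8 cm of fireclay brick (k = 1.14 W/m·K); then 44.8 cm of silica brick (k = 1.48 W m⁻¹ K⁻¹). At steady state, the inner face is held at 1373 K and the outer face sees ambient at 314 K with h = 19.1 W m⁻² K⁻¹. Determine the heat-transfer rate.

Q = 59100 W

Resistance network (inner→outer):
  R_fireclay brick = L/(kA) = 0.108/(1.14·25.1) = 0.003774 K/W
  R_silica brick = L/(kA) = 0.448/(1.48·25.1) = 0.01206 K/W
  R_conv,out = 1/(hA) = 1/(19.1·25.1) = 0.002086 K/W
ΣR = 0.003774 + 0.01206 + 0.002086 = 0.01792 K/W
Q = ΔT/ΣR = (1373 K − 314 K)/0.01792 = 59100 W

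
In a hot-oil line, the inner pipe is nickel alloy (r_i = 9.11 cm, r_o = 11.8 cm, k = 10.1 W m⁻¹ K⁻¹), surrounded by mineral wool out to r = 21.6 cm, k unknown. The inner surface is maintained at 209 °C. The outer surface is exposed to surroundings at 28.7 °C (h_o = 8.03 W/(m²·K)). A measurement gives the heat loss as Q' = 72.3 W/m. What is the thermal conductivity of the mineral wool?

ΣR = ΔT/Q' = |209 − 28.7|/72.3 = 2.494 m·K/W
Known resistances:
  R'_nickel alloy = ln(0.118/0.0911)/(2πk) = 0.2587/(2π·10.1) = 0.004077 m·K/W
  R'_conv,out = 1/(2πr h) = 1/(2π·0.216·8.03) = 0.09176 m·K/W
R_mineral wool = ΣR − ΣR_known = 2.494 − 0.09584 = 2.398 m·K/W
ln(r₂/r₁)/(2πk) = 2.398 ⇒ k = 0.6046/(2π·2.398) = 0.0401 W/m·K

k = 0.0401 W/m·K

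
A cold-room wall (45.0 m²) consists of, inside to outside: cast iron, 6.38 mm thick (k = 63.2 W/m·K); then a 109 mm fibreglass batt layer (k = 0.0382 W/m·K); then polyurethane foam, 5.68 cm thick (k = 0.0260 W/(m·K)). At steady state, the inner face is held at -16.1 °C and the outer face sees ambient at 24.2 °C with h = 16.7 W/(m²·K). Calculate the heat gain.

Treat each layer as a resistance in series:
  R_cast iron = L/(kA) = 0.00638/(63.2·45.0) = 2.243×10^-6 K/W
  R_fibreglass batt = L/(kA) = 0.109/(0.0382·45.0) = 0.06341 K/W
  R_polyurethane foam = L/(kA) = 0.0568/(0.0260·45.0) = 0.04855 K/W
  R_conv,out = 1/(hA) = 1/(16.7·45.0) = 0.001331 K/W
ΣR = 2.243×10^-6 + 0.06341 + 0.04855 + 0.001331 = 0.1133 K/W
Q = ΔT/ΣR = (-16.1 °C − 24.2 °C)/0.1133 = -356 W
(Negative Q ⇒ heat flows inward; heat gain = 356 W.)

Q = 356 W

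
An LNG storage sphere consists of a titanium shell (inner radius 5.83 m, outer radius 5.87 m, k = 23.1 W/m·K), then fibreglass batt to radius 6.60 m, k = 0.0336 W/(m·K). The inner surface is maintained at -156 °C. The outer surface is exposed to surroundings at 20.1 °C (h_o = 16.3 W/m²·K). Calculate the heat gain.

Series thermal resistances, inner to outer:
  R_titanium = (1/5.83 − 1/5.87)/(4πk) = 0.001169/(4π·23.1) = 4.027×10^-6 K/W
  R_fibreglass batt = (1/5.87 − 1/6.60)/(4πk) = 0.01884/(4π·0.0336) = 0.04463 K/W
  R_conv,out = 1/(4πr²h) = 1/(4π·6.60²·16.3) = 1.121×10^-4 K/W
ΣR = 4.027×10^-6 + 0.04463 + 1.121×10^-4 = 0.04475 K/W
Q = ΔT/ΣR = (-156 °C − 20.1 °C)/0.04475 = -3940 W
(Negative Q ⇒ heat flows inward; heat gain = 3940 W.)

Q = 3940 W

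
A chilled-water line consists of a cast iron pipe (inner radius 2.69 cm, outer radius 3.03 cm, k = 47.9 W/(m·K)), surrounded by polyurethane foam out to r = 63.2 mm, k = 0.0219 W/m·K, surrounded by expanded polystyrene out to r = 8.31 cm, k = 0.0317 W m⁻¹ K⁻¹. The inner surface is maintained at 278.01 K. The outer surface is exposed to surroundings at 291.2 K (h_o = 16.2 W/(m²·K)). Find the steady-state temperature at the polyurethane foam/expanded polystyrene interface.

T = 288.3 K

Resistance network (inner→outer):
  R'_cast iron = ln(0.0303/0.0269)/(2πk) = 0.1190/(2π·47.9) = 3.955×10^-4 m·K/W
  R'_polyurethane foam = ln(0.0632/0.0303)/(2πk) = 0.7352/(2π·0.0219) = 5.343 m·K/W
  R'_expanded polystyrene = ln(0.0831/0.0632)/(2πk) = 0.2737/(2π·0.0317) = 1.374 m·K/W
  R'_conv,out = 1/(2πr h) = 1/(2π·0.0831·16.2) = 0.1182 m·K/W
ΣR = 3.955×10^-4 + 5.343 + 1.374 + 0.1182 = 6.836 m·K/W
Q' = ΔT/ΣR = (278.01 K − 291.2 K)/6.836 = -1.929 W/m
From the inner boundary to the polyurethane foam/expanded polystyrene interface, ΣR_partial = 5.343 m·K/W.
T_interface = T_in − Q'·ΣR_partial = 278.01 K − (-1.929)(5.343) = 288.3 K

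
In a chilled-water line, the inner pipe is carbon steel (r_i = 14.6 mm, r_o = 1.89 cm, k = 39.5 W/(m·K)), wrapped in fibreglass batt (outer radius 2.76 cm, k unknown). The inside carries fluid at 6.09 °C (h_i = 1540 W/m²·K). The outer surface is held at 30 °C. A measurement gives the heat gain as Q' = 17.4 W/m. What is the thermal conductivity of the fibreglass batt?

k = 0.0441 W/m·K

ΣR = ΔT/Q' = |6.09 − 30|/17.4 = 1.374 m·K/W
Known resistances:
  R'_conv,in = 1/(2πr h) = 1/(2π·0.0146·1540) = 0.007079 m·K/W
  R'_carbon steel = ln(0.0189/0.0146)/(2πk) = 0.2581/(2π·39.5) = 0.001040 m·K/W
R_fibreglass batt = ΣR − ΣR_known = 1.374 − 0.008119 = 1.366 m·K/W
ln(r₂/r₁)/(2πk) = 1.366 ⇒ k = 0.3787/(2π·1.366) = 0.0441 W/m·K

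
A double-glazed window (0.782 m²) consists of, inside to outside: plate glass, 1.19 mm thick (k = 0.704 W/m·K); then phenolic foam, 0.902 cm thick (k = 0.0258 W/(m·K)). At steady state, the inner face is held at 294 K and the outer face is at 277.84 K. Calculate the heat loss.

Q = 36.0 W

Series thermal resistances, inner to outer:
  R_plate glass = L/(kA) = 0.00119/(0.704·0.782) = 0.002162 K/W
  R_phenolic foam = L/(kA) = 0.00902/(0.0258·0.782) = 0.4471 K/W
ΣR = 0.002162 + 0.4471 = 0.4493 K/W
Q = ΔT/ΣR = (294 K − 277.84 K)/0.4493 = 36.0 W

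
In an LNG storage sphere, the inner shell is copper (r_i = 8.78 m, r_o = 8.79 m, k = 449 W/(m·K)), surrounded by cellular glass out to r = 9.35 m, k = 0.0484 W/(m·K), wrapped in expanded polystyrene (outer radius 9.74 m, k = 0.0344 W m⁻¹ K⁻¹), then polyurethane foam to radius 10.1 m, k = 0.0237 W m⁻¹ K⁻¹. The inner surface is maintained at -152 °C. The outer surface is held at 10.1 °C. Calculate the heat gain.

Resistance network (inner→outer):
  R_copper = (1/8.78 − 1/8.79)/(4πk) = 1.296×10^-4/(4π·449) = 2.296×10^-8 K/W
  R_cellular glass = (1/8.79 − 1/9.35)/(4πk) = 0.006814/(4π·0.0484) = 0.01120 K/W
  R_expanded polystyrene = (1/9.35 − 1/9.74)/(4πk) = 0.004282/(4π·0.0344) = 0.009907 K/W
  R_polyurethane foam = (1/9.74 − 1/10.1)/(4πk) = 0.003660/(4π·0.0237) = 0.01229 K/W
ΣR = 2.296×10^-8 + 0.01120 + 0.009907 + 0.01229 = 0.03340 K/W
Q = ΔT/ΣR = (-152 °C − 10.1 °C)/0.03340 = -4850 W
(Negative Q ⇒ heat flows inward; heat gain = 4850 W.)

Q = 4850 W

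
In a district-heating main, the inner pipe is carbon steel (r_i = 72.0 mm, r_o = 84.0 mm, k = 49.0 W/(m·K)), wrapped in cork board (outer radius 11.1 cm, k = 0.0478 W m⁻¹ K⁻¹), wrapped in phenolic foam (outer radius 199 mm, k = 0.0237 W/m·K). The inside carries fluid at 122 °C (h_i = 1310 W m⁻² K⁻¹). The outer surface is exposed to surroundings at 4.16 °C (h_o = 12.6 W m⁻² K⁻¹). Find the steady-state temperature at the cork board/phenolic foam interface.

Treat each layer as a resistance in series:
  R'_conv,in = 1/(2πr h) = 1/(2π·0.0720·1310) = 0.001687 m·K/W
  R'_carbon steel = ln(0.0840/0.0720)/(2πk) = 0.1542/(2π·49.0) = 5.007×10^-4 m·K/W
  R'_cork board = ln(0.111/0.0840)/(2πk) = 0.2787/(2π·0.0478) = 0.9280 m·K/W
  R'_phenolic foam = ln(0.199/0.111)/(2πk) = 0.5838/(2π·0.0237) = 3.920 m·K/W
  R'_conv,out = 1/(2πr h) = 1/(2π·0.199·12.6) = 0.06347 m·K/W
ΣR = 0.001687 + 5.007×10^-4 + 0.9280 + 3.920 + 0.06347 = 4.914 m·K/W
Q' = ΔT/ΣR = (122 °C − 4.16 °C)/4.914 = 23.98 W/m
From the inner boundary to the cork board/phenolic foam interface, ΣR_partial = 0.9302 m·K/W.
T_interface = T_in − Q'·ΣR_partial = 122 °C − (23.98)(0.9302) = 99.7 °C

T = 99.7 °C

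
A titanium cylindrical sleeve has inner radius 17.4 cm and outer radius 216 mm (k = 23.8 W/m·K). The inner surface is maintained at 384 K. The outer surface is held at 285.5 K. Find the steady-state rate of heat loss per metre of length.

Q' = 68100 W/m

Q' = 2πk·ΔT/ln(r₂/r₁) = 2π × 23.8 × 98.5 / ln(0.216/0.174) = 68100 W/m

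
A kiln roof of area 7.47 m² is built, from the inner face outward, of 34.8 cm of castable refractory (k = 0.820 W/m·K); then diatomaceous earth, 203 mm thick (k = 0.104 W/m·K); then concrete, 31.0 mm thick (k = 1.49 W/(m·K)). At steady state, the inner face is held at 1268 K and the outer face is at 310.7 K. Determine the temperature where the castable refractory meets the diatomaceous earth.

T = 1099 K

Treat each layer as a resistance in series:
  R_castable refractory = L/(kA) = 0.348/(0.820·7.47) = 0.05681 K/W
  R_diatomaceous earth = L/(kA) = 0.203/(0.104·7.47) = 0.2613 K/W
  R_concrete = L/(kA) = 0.0310/(1.49·7.47) = 0.002785 K/W
ΣR = 0.05681 + 0.2613 + 0.002785 = 0.3209 K/W
Q = ΔT/ΣR = (1268 K − 310.7 K)/0.3209 = 2983 W
From the inner boundary to the castable refractory/diatomaceous earth interface, ΣR_partial = 0.05681 K/W.
T_interface = T_in − Q·ΣR_partial = 1268 K − (2983)(0.05681) = 1099 K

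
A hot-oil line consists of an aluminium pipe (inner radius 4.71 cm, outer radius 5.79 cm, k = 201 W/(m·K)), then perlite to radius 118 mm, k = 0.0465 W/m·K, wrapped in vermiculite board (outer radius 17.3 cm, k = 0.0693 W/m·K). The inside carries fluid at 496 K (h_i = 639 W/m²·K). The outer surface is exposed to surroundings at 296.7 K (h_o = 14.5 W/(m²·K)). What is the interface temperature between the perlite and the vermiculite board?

Series thermal resistances, inner to outer:
  R'_conv,in = 1/(2πr h) = 1/(2π·0.0471·639) = 0.005288 m·K/W
  R'_aluminium = ln(0.0579/0.0471)/(2πk) = 0.2064/(2π·201) = 1.635×10^-4 m·K/W
  R'_perlite = ln(0.118/0.0579)/(2πk) = 0.7120/(2π·0.0465) = 2.437 m·K/W
  R'_vermiculite board = ln(0.173/0.118)/(2πk) = 0.3826/(2π·0.0693) = 0.8787 m·K/W
  R'_conv,out = 1/(2πr h) = 1/(2π·0.173·14.5) = 0.06345 m·K/W
ΣR = 0.005288 + 1.635×10^-4 + 2.437 + 0.8787 + 0.06345 = 3.385 m·K/W
Q' = ΔT/ΣR = (496 K − 296.7 K)/3.385 = 58.88 W/m
From the inner boundary to the perlite/vermiculite board interface, ΣR_partial = 2.442 m·K/W.
T_interface = T_in − Q'·ΣR_partial = 496 K − (58.88)(2.442) = 352.2 K

T = 352.2 K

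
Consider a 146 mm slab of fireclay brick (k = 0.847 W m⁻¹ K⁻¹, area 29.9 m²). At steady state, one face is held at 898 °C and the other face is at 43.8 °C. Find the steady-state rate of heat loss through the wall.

Q = 148 kW

Q = kA·ΔT/L = 0.847 × 29.9 × |898 °C − 43.8 °C| / 0.146 = 1.48×10^5 W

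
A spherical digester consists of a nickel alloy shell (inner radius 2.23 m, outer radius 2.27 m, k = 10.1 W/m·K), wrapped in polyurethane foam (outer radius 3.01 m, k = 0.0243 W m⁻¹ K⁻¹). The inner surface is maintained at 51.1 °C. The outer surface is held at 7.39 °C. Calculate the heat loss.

Q = 123 W

Resistance network (inner→outer):
  R_nickel alloy = (1/2.23 − 1/2.27)/(4πk) = 0.007902/(4π·10.1) = 6.226×10^-5 K/W
  R_polyurethane foam = (1/2.27 − 1/3.01)/(4πk) = 0.1083/(4π·0.0243) = 0.3547 K/W
ΣR = 6.226×10^-5 + 0.3547 = 0.3548 K/W
Q = ΔT/ΣR = (51.1 °C − 7.39 °C)/0.3548 = 123 W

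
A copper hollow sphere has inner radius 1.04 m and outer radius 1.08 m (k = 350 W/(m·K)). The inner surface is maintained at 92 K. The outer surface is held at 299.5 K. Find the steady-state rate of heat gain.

Q = 25600 kW

Q = 4πk·ΔT/(1/r₁ − 1/r₂) = 4π × 350 × 207.5 / (1/1.04 − 1/1.08) = 2.56×10^7 W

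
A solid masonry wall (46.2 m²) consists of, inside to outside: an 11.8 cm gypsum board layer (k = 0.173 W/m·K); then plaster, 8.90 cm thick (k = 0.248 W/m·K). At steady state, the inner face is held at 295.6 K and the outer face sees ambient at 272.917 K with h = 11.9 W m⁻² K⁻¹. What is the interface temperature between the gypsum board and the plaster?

Series thermal resistances, inner to outer:
  R_gypsum board = L/(kA) = 0.118/(0.173·46.2) = 0.01476 K/W
  R_plaster = L/(kA) = 0.0890/(0.248·46.2) = 0.007768 K/W
  R_conv,out = 1/(hA) = 1/(11.9·46.2) = 0.001819 K/W
ΣR = 0.01476 + 0.007768 + 0.001819 = 0.02435 K/W
Q = ΔT/ΣR = (295.6 K − 272.917 K)/0.02435 = 931.5 W
From the inner boundary to the gypsum board/plaster interface, ΣR_partial = 0.01476 K/W.
T_interface = T_in − Q·ΣR_partial = 295.6 K − (931.5)(0.01476) = 281.85 K

T = 281.85 K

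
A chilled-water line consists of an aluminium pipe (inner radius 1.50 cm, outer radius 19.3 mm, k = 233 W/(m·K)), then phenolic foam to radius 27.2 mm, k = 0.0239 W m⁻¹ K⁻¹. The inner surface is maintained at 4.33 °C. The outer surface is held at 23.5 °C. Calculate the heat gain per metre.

Treat each layer as a resistance in series:
  R'_aluminium = ln(0.0193/0.0150)/(2πk) = 0.2521/(2π·233) = 1.722×10^-4 m·K/W
  R'_phenolic foam = ln(0.0272/0.0193)/(2πk) = 0.3431/(2π·0.0239) = 2.285 m·K/W
ΣR = 1.722×10^-4 + 2.285 = 2.285 m·K/W
Q' = ΔT/ΣR = (4.33 °C − 23.5 °C)/2.285 = -8.39 W/m
(Negative Q' ⇒ heat flows inward; heat gain = 8.39 W/m.)

Q' = 8.39 W/m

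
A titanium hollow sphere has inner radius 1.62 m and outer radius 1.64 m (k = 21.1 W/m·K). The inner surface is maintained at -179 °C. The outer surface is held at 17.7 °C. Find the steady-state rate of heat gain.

Q = 4πk·ΔT/(1/r₁ − 1/r₂) = 4π × 21.1 × 196.7 / (1/1.62 − 1/1.64) = 6.93×10^6 W

Q = 6930 kW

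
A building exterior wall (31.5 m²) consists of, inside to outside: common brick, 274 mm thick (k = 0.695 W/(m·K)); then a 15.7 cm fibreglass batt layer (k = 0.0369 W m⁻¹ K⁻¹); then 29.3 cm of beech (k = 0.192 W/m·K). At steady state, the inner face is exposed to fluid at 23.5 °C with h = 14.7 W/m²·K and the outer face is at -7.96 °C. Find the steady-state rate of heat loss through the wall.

Treat each layer as a resistance in series:
  R_conv,in = 1/(hA) = 1/(14.7·31.5) = 0.002160 K/W
  R_common brick = L/(kA) = 0.274/(0.695·31.5) = 0.01252 K/W
  R_fibreglass batt = L/(kA) = 0.157/(0.0369·31.5) = 0.1351 K/W
  R_beech = L/(kA) = 0.293/(0.192·31.5) = 0.04845 K/W
ΣR = 0.002160 + 0.01252 + 0.1351 + 0.04845 = 0.1982 K/W
Q = ΔT/ΣR = (23.5 °C − -7.96 °C)/0.1982 = 159 W

Q = 159 W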